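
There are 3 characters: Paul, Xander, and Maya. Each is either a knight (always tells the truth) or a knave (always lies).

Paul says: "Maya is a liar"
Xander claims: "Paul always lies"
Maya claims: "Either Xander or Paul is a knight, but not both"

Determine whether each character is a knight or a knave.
Paul is a knave.
Xander is a knight.
Maya is a knight.

Verification:
- Paul (knave) says "Maya is a liar" - this is FALSE (a lie) because Maya is a knight.
- Xander (knight) says "Paul always lies" - this is TRUE because Paul is a knave.
- Maya (knight) says "Either Xander or Paul is a knight, but not both" - this is TRUE because Xander is a knight and Paul is a knave.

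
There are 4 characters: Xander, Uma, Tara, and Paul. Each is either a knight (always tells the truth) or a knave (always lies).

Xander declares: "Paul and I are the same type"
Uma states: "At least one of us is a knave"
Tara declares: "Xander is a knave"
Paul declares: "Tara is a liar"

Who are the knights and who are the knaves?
Xander is a knight.
Uma is a knight.
Tara is a knave.
Paul is a knight.

Verification:
- Xander (knight) says "Paul and I are the same type" - this is TRUE because Xander is a knight and Paul is a knight.
- Uma (knight) says "At least one of us is a knave" - this is TRUE because Tara is a knave.
- Tara (knave) says "Xander is a knave" - this is FALSE (a lie) because Xander is a knight.
- Paul (knight) says "Tara is a liar" - this is TRUE because Tara is a knave.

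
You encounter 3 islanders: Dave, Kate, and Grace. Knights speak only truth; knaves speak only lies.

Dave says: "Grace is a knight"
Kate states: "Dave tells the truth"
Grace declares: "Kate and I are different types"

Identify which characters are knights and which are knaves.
Dave is a knave.
Kate is a knave.
Grace is a knave.

Verification:
- Dave (knave) says "Grace is a knight" - this is FALSE (a lie) because Grace is a knave.
- Kate (knave) says "Dave tells the truth" - this is FALSE (a lie) because Dave is a knave.
- Grace (knave) says "Kate and I are different types" - this is FALSE (a lie) because Grace is a knave and Kate is a knave.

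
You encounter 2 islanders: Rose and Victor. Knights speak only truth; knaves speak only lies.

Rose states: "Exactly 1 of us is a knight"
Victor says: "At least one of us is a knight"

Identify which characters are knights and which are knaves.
Rose is a knave.
Victor is a knave.

Verification:
- Rose (knave) says "Exactly 1 of us is a knight" - this is FALSE (a lie) because there are 0 knights.
- Victor (knave) says "At least one of us is a knight" - this is FALSE (a lie) because no one is a knight.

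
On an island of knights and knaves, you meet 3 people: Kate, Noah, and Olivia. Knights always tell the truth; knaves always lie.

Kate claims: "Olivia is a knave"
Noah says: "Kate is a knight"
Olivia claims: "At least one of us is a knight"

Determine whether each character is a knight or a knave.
Kate is a knave.
Noah is a knave.
Olivia is a knight.

Verification:
- Kate (knave) says "Olivia is a knave" - this is FALSE (a lie) because Olivia is a knight.
- Noah (knave) says "Kate is a knight" - this is FALSE (a lie) because Kate is a knave.
- Olivia (knight) says "At least one of us is a knight" - this is TRUE because Olivia is a knight.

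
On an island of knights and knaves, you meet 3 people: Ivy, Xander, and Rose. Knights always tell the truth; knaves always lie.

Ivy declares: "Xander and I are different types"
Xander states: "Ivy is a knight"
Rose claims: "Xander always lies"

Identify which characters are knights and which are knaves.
Ivy is a knave.
Xander is a knave.
Rose is a knight.

Verification:
- Ivy (knave) says "Xander and I are different types" - this is FALSE (a lie) because Ivy is a knave and Xander is a knave.
- Xander (knave) says "Ivy is a knight" - this is FALSE (a lie) because Ivy is a knave.
- Rose (knight) says "Xander always lies" - this is TRUE because Xander is a knave.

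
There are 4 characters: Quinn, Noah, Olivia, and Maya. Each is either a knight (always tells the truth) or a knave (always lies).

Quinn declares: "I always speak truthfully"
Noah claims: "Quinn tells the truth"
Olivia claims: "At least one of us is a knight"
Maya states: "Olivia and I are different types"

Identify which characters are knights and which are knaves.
Quinn is a knave.
Noah is a knave.
Olivia is a knave.
Maya is a knave.

Verification:
- Quinn (knave) says "I always speak truthfully" - this is FALSE (a lie) because Quinn is a knave.
- Noah (knave) says "Quinn tells the truth" - this is FALSE (a lie) because Quinn is a knave.
- Olivia (knave) says "At least one of us is a knight" - this is FALSE (a lie) because no one is a knight.
- Maya (knave) says "Olivia and I are different types" - this is FALSE (a lie) because Maya is a knave and Olivia is a knave.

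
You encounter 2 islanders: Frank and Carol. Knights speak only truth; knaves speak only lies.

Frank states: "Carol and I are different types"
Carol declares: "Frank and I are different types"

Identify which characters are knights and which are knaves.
Frank is a knave.
Carol is a knave.

Verification:
- Frank (knave) says "Carol and I are different types" - this is FALSE (a lie) because Frank is a knave and Carol is a knave.
- Carol (knave) says "Frank and I are different types" - this is FALSE (a lie) because Carol is a knave and Frank is a knave.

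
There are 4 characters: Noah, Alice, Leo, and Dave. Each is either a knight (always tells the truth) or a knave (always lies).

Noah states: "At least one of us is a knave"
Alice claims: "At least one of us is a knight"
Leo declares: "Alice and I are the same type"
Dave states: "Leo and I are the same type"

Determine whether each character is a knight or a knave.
Noah is a knight.
Alice is a knight.
Leo is a knight.
Dave is a knave.

Verification:
- Noah (knight) says "At least one of us is a knave" - this is TRUE because Dave is a knave.
- Alice (knight) says "At least one of us is a knight" - this is TRUE because Noah, Alice, and Leo are knights.
- Leo (knight) says "Alice and I are the same type" - this is TRUE because Leo is a knight and Alice is a knight.
- Dave (knave) says "Leo and I are the same type" - this is FALSE (a lie) because Dave is a knave and Leo is a knight.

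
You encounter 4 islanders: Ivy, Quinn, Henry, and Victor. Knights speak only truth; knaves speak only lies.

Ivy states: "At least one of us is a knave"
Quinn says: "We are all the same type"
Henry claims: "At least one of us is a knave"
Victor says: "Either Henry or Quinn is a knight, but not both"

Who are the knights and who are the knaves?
Ivy is a knight.
Quinn is a knave.
Henry is a knight.
Victor is a knight.

Verification:
- Ivy (knight) says "At least one of us is a knave" - this is TRUE because Quinn is a knave.
- Quinn (knave) says "We are all the same type" - this is FALSE (a lie) because Ivy, Henry, and Victor are knights and Quinn is a knave.
- Henry (knight) says "At least one of us is a knave" - this is TRUE because Quinn is a knave.
- Victor (knight) says "Either Henry or Quinn is a knight, but not both" - this is TRUE because Henry is a knight and Quinn is a knave.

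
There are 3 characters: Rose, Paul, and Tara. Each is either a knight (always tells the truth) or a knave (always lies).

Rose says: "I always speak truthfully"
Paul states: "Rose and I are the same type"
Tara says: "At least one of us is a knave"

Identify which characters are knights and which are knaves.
Rose is a knight.
Paul is a knave.
Tara is a knight.

Verification:
- Rose (knight) says "I always speak truthfully" - this is TRUE because Rose is a knight.
- Paul (knave) says "Rose and I are the same type" - this is FALSE (a lie) because Paul is a knave and Rose is a knight.
- Tara (knight) says "At least one of us is a knave" - this is TRUE because Paul is a knave.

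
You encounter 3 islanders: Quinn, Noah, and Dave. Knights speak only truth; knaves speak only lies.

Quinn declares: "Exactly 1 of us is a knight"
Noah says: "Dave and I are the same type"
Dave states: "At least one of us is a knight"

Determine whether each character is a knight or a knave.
Quinn is a knave.
Noah is a knight.
Dave is a knight.

Verification:
- Quinn (knave) says "Exactly 1 of us is a knight" - this is FALSE (a lie) because there are 2 knights.
- Noah (knight) says "Dave and I are the same type" - this is TRUE because Noah is a knight and Dave is a knight.
- Dave (knight) says "At least one of us is a knight" - this is TRUE because Noah and Dave are knights.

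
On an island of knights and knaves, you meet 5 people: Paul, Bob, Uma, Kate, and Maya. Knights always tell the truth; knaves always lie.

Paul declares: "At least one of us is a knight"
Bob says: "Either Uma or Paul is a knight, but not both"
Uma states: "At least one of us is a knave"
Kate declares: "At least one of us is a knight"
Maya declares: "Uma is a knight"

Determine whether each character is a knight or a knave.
Paul is a knight.
Bob is a knave.
Uma is a knight.
Kate is a knight.
Maya is a knight.

Verification:
- Paul (knight) says "At least one of us is a knight" - this is TRUE because Paul, Uma, Kate, and Maya are knights.
- Bob (knave) says "Either Uma or Paul is a knight, but not both" - this is FALSE (a lie) because Uma is a knight and Paul is a knight.
- Uma (knight) says "At least one of us is a knave" - this is TRUE because Bob is a knave.
- Kate (knight) says "At least one of us is a knight" - this is TRUE because Paul, Uma, Kate, and Maya are knights.
- Maya (knight) says "Uma is a knight" - this is TRUE because Uma is a knight.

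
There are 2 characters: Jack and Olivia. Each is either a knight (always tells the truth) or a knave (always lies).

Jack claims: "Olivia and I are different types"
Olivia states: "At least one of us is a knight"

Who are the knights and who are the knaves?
Jack is a knave.
Olivia is a knave.

Verification:
- Jack (knave) says "Olivia and I are different types" - this is FALSE (a lie) because Jack is a knave and Olivia is a knave.
- Olivia (knave) says "At least one of us is a knight" - this is FALSE (a lie) because no one is a knight.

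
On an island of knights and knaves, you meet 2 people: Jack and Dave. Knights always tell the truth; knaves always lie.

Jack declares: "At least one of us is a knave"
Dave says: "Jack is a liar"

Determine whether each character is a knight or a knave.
Jack is a knight.
Dave is a knave.

Verification:
- Jack (knight) says "At least one of us is a knave" - this is TRUE because Dave is a knave.
- Dave (knave) says "Jack is a liar" - this is FALSE (a lie) because Jack is a knight.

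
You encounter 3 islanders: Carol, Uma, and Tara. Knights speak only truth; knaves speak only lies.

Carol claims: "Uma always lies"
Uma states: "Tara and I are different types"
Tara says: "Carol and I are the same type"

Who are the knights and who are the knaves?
Carol is a knight.
Uma is a knave.
Tara is a knave.

Verification:
- Carol (knight) says "Uma always lies" - this is TRUE because Uma is a knave.
- Uma (knave) says "Tara and I are different types" - this is FALSE (a lie) because Uma is a knave and Tara is a knave.
- Tara (knave) says "Carol and I are the same type" - this is FALSE (a lie) because Tara is a knave and Carol is a knight.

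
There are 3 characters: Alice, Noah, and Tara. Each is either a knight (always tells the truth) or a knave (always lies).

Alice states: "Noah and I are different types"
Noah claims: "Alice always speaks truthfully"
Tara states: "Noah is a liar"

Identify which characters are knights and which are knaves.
Alice is a knave.
Noah is a knave.
Tara is a knight.

Verification:
- Alice (knave) says "Noah and I are different types" - this is FALSE (a lie) because Alice is a knave and Noah is a knave.
- Noah (knave) says "Alice always speaks truthfully" - this is FALSE (a lie) because Alice is a knave.
- Tara (knight) says "Noah is a liar" - this is TRUE because Noah is a knave.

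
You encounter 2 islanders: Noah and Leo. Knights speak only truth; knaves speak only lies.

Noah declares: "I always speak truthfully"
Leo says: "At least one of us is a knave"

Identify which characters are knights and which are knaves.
Noah is a knave.
Leo is a knight.

Verification:
- Noah (knave) says "I always speak truthfully" - this is FALSE (a lie) because Noah is a knave.
- Leo (knight) says "At least one of us is a knave" - this is TRUE because Noah is a knave.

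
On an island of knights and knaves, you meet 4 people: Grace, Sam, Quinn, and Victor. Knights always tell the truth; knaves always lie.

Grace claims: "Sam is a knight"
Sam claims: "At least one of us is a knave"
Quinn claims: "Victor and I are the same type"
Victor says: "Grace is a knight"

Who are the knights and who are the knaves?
Grace is a knight.
Sam is a knight.
Quinn is a knave.
Victor is a knight.

Verification:
- Grace (knight) says "Sam is a knight" - this is TRUE because Sam is a knight.
- Sam (knight) says "At least one of us is a knave" - this is TRUE because Quinn is a knave.
- Quinn (knave) says "Victor and I are the same type" - this is FALSE (a lie) because Quinn is a knave and Victor is a knight.
- Victor (knight) says "Grace is a knight" - this is TRUE because Grace is a knight.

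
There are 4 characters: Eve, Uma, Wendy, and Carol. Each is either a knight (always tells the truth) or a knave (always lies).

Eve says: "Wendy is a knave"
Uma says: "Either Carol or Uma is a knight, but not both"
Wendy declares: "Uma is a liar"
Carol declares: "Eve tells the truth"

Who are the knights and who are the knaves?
Eve is a knave.
Uma is a knave.
Wendy is a knight.
Carol is a knave.

Verification:
- Eve (knave) says "Wendy is a knave" - this is FALSE (a lie) because Wendy is a knight.
- Uma (knave) says "Either Carol or Uma is a knight, but not both" - this is FALSE (a lie) because Carol is a knave and Uma is a knave.
- Wendy (knight) says "Uma is a liar" - this is TRUE because Uma is a knave.
- Carol (knave) says "Eve tells the truth" - this is FALSE (a lie) because Eve is a knave.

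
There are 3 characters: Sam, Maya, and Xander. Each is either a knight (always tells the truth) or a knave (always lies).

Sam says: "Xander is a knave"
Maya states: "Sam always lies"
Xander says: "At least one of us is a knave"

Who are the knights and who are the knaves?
Sam is a knave.
Maya is a knight.
Xander is a knight.

Verification:
- Sam (knave) says "Xander is a knave" - this is FALSE (a lie) because Xander is a knight.
- Maya (knight) says "Sam always lies" - this is TRUE because Sam is a knave.
- Xander (knight) says "At least one of us is a knave" - this is TRUE because Sam is a knave.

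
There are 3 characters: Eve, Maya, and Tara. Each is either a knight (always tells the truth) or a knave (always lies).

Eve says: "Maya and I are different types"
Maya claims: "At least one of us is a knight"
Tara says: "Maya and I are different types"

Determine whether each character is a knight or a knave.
Eve is a knave.
Maya is a knave.
Tara is a knave.

Verification:
- Eve (knave) says "Maya and I are different types" - this is FALSE (a lie) because Eve is a knave and Maya is a knave.
- Maya (knave) says "At least one of us is a knight" - this is FALSE (a lie) because no one is a knight.
- Tara (knave) says "Maya and I are different types" - this is FALSE (a lie) because Tara is a knave and Maya is a knave.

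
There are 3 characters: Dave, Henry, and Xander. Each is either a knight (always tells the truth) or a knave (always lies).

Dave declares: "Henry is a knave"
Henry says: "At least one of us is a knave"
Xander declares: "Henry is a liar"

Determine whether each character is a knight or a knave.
Dave is a knave.
Henry is a knight.
Xander is a knave.

Verification:
- Dave (knave) says "Henry is a knave" - this is FALSE (a lie) because Henry is a knight.
- Henry (knight) says "At least one of us is a knave" - this is TRUE because Dave and Xander are knaves.
- Xander (knave) says "Henry is a liar" - this is FALSE (a lie) because Henry is a knight.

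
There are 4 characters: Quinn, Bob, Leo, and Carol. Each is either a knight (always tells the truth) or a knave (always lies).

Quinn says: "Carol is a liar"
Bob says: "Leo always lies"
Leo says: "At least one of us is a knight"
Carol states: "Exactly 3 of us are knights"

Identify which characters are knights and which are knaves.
Quinn is a knight.
Bob is a knave.
Leo is a knight.
Carol is a knave.

Verification:
- Quinn (knight) says "Carol is a liar" - this is TRUE because Carol is a knave.
- Bob (knave) says "Leo always lies" - this is FALSE (a lie) because Leo is a knight.
- Leo (knight) says "At least one of us is a knight" - this is TRUE because Quinn and Leo are knights.
- Carol (knave) says "Exactly 3 of us are knights" - this is FALSE (a lie) because there are 2 knights.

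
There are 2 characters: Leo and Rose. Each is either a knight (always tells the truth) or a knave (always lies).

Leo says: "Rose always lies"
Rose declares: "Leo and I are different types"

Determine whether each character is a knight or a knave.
Leo is a knave.
Rose is a knight.

Verification:
- Leo (knave) says "Rose always lies" - this is FALSE (a lie) because Rose is a knight.
- Rose (knight) says "Leo and I are different types" - this is TRUE because Rose is a knight and Leo is a knave.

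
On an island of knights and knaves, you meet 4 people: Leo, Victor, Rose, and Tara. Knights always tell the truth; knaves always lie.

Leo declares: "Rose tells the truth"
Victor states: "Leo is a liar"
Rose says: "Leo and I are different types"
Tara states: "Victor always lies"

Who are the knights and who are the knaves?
Leo is a knave.
Victor is a knight.
Rose is a knave.
Tara is a knave.

Verification:
- Leo (knave) says "Rose tells the truth" - this is FALSE (a lie) because Rose is a knave.
- Victor (knight) says "Leo is a liar" - this is TRUE because Leo is a knave.
- Rose (knave) says "Leo and I are different types" - this is FALSE (a lie) because Rose is a knave and Leo is a knave.
- Tara (knave) says "Victor always lies" - this is FALSE (a lie) because Victor is a knight.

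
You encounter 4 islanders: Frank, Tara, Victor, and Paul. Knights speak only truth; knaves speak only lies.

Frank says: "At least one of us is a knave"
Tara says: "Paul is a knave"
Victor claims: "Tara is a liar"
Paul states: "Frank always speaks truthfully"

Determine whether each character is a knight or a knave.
Frank is a knight.
Tara is a knave.
Victor is a knight.
Paul is a knight.

Verification:
- Frank (knight) says "At least one of us is a knave" - this is TRUE because Tara is a knave.
- Tara (knave) says "Paul is a knave" - this is FALSE (a lie) because Paul is a knight.
- Victor (knight) says "Tara is a liar" - this is TRUE because Tara is a knave.
- Paul (knight) says "Frank always speaks truthfully" - this is TRUE because Frank is a knight.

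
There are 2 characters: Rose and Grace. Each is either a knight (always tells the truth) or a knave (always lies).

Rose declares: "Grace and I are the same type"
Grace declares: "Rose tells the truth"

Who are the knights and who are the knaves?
Rose is a knight.
Grace is a knight.

Verification:
- Rose (knight) says "Grace and I are the same type" - this is TRUE because Rose is a knight and Grace is a knight.
- Grace (knight) says "Rose tells the truth" - this is TRUE because Rose is a knight.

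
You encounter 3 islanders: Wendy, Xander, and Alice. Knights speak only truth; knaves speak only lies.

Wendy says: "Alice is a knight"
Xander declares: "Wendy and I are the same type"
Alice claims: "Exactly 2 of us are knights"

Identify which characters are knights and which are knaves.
Wendy is a knight.
Xander is a knave.
Alice is a knight.

Verification:
- Wendy (knight) says "Alice is a knight" - this is TRUE because Alice is a knight.
- Xander (knave) says "Wendy and I are the same type" - this is FALSE (a lie) because Xander is a knave and Wendy is a knight.
- Alice (knight) says "Exactly 2 of us are knights" - this is TRUE because there are 2 knights.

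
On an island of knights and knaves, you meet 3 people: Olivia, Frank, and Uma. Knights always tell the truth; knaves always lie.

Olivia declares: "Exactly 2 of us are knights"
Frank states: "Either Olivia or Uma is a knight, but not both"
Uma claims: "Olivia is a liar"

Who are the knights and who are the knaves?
Olivia is a knight.
Frank is a knight.
Uma is a knave.

Verification:
- Olivia (knight) says "Exactly 2 of us are knights" - this is TRUE because there are 2 knights.
- Frank (knight) says "Either Olivia or Uma is a knight, but not both" - this is TRUE because Olivia is a knight and Uma is a knave.
- Uma (knave) says "Olivia is a liar" - this is FALSE (a lie) because Olivia is a knight.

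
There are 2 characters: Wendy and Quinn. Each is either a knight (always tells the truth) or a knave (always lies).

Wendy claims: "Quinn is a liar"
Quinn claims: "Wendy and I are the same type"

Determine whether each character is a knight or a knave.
Wendy is a knight.
Quinn is a knave.

Verification:
- Wendy (knight) says "Quinn is a liar" - this is TRUE because Quinn is a knave.
- Quinn (knave) says "Wendy and I are the same type" - this is FALSE (a lie) because Quinn is a knave and Wendy is a knight.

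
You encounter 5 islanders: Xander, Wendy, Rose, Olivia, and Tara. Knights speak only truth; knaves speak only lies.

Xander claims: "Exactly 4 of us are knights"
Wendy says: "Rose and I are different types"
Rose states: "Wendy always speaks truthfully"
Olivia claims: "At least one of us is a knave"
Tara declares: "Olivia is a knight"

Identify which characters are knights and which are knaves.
Xander is a knave.
Wendy is a knave.
Rose is a knave.
Olivia is a knight.
Tara is a knight.

Verification:
- Xander (knave) says "Exactly 4 of us are knights" - this is FALSE (a lie) because there are 2 knights.
- Wendy (knave) says "Rose and I are different types" - this is FALSE (a lie) because Wendy is a knave and Rose is a knave.
- Rose (knave) says "Wendy always speaks truthfully" - this is FALSE (a lie) because Wendy is a knave.
- Olivia (knight) says "At least one of us is a knave" - this is TRUE because Xander, Wendy, and Rose are knaves.
- Tara (knight) says "Olivia is a knight" - this is TRUE because Olivia is a knight.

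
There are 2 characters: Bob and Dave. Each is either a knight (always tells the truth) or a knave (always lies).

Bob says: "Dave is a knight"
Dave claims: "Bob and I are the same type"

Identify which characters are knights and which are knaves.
Bob is a knight.
Dave is a knight.

Verification:
- Bob (knight) says "Dave is a knight" - this is TRUE because Dave is a knight.
- Dave (knight) says "Bob and I are the same type" - this is TRUE because Dave is a knight and Bob is a knight.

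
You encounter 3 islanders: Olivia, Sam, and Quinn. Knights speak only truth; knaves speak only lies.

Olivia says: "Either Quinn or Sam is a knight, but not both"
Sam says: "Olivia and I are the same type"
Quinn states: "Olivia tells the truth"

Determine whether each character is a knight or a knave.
Olivia is a knight.
Sam is a knave.
Quinn is a knight.

Verification:
- Olivia (knight) says "Either Quinn or Sam is a knight, but not both" - this is TRUE because Quinn is a knight and Sam is a knave.
- Sam (knave) says "Olivia and I are the same type" - this is FALSE (a lie) because Sam is a knave and Olivia is a knight.
- Quinn (knight) says "Olivia tells the truth" - this is TRUE because Olivia is a knight.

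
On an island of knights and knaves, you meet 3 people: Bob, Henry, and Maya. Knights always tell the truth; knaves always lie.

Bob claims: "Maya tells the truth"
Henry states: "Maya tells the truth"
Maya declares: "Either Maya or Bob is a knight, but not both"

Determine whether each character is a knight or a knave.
Bob is a knave.
Henry is a knave.
Maya is a knave.

Verification:
- Bob (knave) says "Maya tells the truth" - this is FALSE (a lie) because Maya is a knave.
- Henry (knave) says "Maya tells the truth" - this is FALSE (a lie) because Maya is a knave.
- Maya (knave) says "Either Maya or Bob is a knight, but not both" - this is FALSE (a lie) because Maya is a knave and Bob is a knave.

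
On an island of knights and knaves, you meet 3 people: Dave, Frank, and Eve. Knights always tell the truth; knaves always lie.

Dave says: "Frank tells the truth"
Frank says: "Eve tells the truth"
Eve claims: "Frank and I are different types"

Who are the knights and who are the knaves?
Dave is a knave.
Frank is a knave.
Eve is a knave.

Verification:
- Dave (knave) says "Frank tells the truth" - this is FALSE (a lie) because Frank is a knave.
- Frank (knave) says "Eve tells the truth" - this is FALSE (a lie) because Eve is a knave.
- Eve (knave) says "Frank and I are different types" - this is FALSE (a lie) because Eve is a knave and Frank is a knave.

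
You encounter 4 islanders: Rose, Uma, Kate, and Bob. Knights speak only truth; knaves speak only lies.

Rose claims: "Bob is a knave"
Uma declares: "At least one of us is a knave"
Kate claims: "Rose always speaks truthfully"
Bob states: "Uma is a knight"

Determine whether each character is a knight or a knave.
Rose is a knave.
Uma is a knight.
Kate is a knave.
Bob is a knight.

Verification:
- Rose (knave) says "Bob is a knave" - this is FALSE (a lie) because Bob is a knight.
- Uma (knight) says "At least one of us is a knave" - this is TRUE because Rose and Kate are knaves.
- Kate (knave) says "Rose always speaks truthfully" - this is FALSE (a lie) because Rose is a knave.
- Bob (knight) says "Uma is a knight" - this is TRUE because Uma is a knight.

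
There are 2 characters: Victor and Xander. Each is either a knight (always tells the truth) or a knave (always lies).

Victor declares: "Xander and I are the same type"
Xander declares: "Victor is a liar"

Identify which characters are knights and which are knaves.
Victor is a knave.
Xander is a knight.

Verification:
- Victor (knave) says "Xander and I are the same type" - this is FALSE (a lie) because Victor is a knave and Xander is a knight.
- Xander (knight) says "Victor is a liar" - this is TRUE because Victor is a knave.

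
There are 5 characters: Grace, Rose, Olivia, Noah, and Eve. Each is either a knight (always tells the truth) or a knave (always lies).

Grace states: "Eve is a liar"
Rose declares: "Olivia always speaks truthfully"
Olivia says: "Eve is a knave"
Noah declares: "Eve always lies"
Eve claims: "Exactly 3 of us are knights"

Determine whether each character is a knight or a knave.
Grace is a knight.
Rose is a knight.
Olivia is a knight.
Noah is a knight.
Eve is a knave.

Verification:
- Grace (knight) says "Eve is a liar" - this is TRUE because Eve is a knave.
- Rose (knight) says "Olivia always speaks truthfully" - this is TRUE because Olivia is a knight.
- Olivia (knight) says "Eve is a knave" - this is TRUE because Eve is a knave.
- Noah (knight) says "Eve always lies" - this is TRUE because Eve is a knave.
- Eve (knave) says "Exactly 3 of us are knights" - this is FALSE (a lie) because there are 4 knights.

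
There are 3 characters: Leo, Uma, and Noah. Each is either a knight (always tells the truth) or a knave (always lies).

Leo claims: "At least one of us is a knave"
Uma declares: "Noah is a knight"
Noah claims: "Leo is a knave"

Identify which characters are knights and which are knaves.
Leo is a knight.
Uma is a knave.
Noah is a knave.

Verification:
- Leo (knight) says "At least one of us is a knave" - this is TRUE because Uma and Noah are knaves.
- Uma (knave) says "Noah is a knight" - this is FALSE (a lie) because Noah is a knave.
- Noah (knave) says "Leo is a knave" - this is FALSE (a lie) because Leo is a knight.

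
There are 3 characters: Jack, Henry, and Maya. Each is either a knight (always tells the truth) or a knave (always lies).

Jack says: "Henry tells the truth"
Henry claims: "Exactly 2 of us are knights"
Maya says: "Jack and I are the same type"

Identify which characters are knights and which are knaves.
Jack is a knight.
Henry is a knight.
Maya is a knave.

Verification:
- Jack (knight) says "Henry tells the truth" - this is TRUE because Henry is a knight.
- Henry (knight) says "Exactly 2 of us are knights" - this is TRUE because there are 2 knights.
- Maya (knave) says "Jack and I are the same type" - this is FALSE (a lie) because Maya is a knave and Jack is a knight.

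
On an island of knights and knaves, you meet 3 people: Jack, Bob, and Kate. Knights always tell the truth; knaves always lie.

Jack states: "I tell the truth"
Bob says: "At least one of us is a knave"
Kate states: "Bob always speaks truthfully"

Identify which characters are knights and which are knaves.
Jack is a knave.
Bob is a knight.
Kate is a knight.

Verification:
- Jack (knave) says "I tell the truth" - this is FALSE (a lie) because Jack is a knave.
- Bob (knight) says "At least one of us is a knave" - this is TRUE because Jack is a knave.
- Kate (knight) says "Bob always speaks truthfully" - this is TRUE because Bob is a knight.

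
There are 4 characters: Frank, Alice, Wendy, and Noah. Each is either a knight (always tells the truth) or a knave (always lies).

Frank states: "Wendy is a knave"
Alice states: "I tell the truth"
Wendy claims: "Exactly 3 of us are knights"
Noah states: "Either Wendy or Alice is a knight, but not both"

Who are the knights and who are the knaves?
Frank is a knight.
Alice is a knave.
Wendy is a knave.
Noah is a knave.

Verification:
- Frank (knight) says "Wendy is a knave" - this is TRUE because Wendy is a knave.
- Alice (knave) says "I tell the truth" - this is FALSE (a lie) because Alice is a knave.
- Wendy (knave) says "Exactly 3 of us are knights" - this is FALSE (a lie) because there are 1 knights.
- Noah (knave) says "Either Wendy or Alice is a knight, but not both" - this is FALSE (a lie) because Wendy is a knave and Alice is a knave.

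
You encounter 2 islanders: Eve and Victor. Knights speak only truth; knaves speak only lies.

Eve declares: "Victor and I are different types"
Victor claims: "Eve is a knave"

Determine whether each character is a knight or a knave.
Eve is a knight.
Victor is a knave.

Verification:
- Eve (knight) says "Victor and I are different types" - this is TRUE because Eve is a knight and Victor is a knave.
- Victor (knave) says "Eve is a knave" - this is FALSE (a lie) because Eve is a knight.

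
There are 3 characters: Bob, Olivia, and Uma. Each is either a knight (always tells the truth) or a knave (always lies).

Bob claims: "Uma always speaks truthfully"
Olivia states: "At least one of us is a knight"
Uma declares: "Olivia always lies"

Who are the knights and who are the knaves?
Bob is a knave.
Olivia is a knight.
Uma is a knave.

Verification:
- Bob (knave) says "Uma always speaks truthfully" - this is FALSE (a lie) because Uma is a knave.
- Olivia (knight) says "At least one of us is a knight" - this is TRUE because Olivia is a knight.
- Uma (knave) says "Olivia always lies" - this is FALSE (a lie) because Olivia is a knight.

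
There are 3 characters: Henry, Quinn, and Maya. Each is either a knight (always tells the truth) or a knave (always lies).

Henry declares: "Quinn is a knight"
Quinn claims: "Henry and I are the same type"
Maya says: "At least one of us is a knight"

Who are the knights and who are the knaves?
Henry is a knight.
Quinn is a knight.
Maya is a knight.

Verification:
- Henry (knight) says "Quinn is a knight" - this is TRUE because Quinn is a knight.
- Quinn (knight) says "Henry and I are the same type" - this is TRUE because Quinn is a knight and Henry is a knight.
- Maya (knight) says "At least one of us is a knight" - this is TRUE because Henry, Quinn, and Maya are knights.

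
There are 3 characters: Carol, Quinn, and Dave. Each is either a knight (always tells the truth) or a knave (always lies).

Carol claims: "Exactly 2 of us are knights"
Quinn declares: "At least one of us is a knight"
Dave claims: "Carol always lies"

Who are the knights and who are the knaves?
Carol is a knight.
Quinn is a knight.
Dave is a knave.

Verification:
- Carol (knight) says "Exactly 2 of us are knights" - this is TRUE because there are 2 knights.
- Quinn (knight) says "At least one of us is a knight" - this is TRUE because Carol and Quinn are knights.
- Dave (knave) says "Carol always lies" - this is FALSE (a lie) because Carol is a knight.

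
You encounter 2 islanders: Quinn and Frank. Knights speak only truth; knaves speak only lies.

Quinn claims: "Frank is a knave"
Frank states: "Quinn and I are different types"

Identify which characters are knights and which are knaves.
Quinn is a knave.
Frank is a knight.

Verification:
- Quinn (knave) says "Frank is a knave" - this is FALSE (a lie) because Frank is a knight.
- Frank (knight) says "Quinn and I are different types" - this is TRUE because Frank is a knight and Quinn is a knave.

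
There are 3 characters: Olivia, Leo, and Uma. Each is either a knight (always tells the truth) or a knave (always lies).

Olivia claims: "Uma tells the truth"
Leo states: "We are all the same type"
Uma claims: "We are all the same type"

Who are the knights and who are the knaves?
Olivia is a knight.
Leo is a knight.
Uma is a knight.

Verification:
- Olivia (knight) says "Uma tells the truth" - this is TRUE because Uma is a knight.
- Leo (knight) says "We are all the same type" - this is TRUE because Olivia, Leo, and Uma are knights.
- Uma (knight) says "We are all the same type" - this is TRUE because Olivia, Leo, and Uma are knights.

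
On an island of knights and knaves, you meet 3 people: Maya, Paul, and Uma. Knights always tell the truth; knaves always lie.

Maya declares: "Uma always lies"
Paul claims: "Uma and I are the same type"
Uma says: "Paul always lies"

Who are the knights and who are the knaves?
Maya is a knave.
Paul is a knave.
Uma is a knight.

Verification:
- Maya (knave) says "Uma always lies" - this is FALSE (a lie) because Uma is a knight.
- Paul (knave) says "Uma and I are the same type" - this is FALSE (a lie) because Paul is a knave and Uma is a knight.
- Uma (knight) says "Paul always lies" - this is TRUE because Paul is a knave.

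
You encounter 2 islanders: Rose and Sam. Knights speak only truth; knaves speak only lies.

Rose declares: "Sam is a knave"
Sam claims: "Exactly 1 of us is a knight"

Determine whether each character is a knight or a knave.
Rose is a knave.
Sam is a knight.

Verification:
- Rose (knave) says "Sam is a knave" - this is FALSE (a lie) because Sam is a knight.
- Sam (knight) says "Exactly 1 of us is a knight" - this is TRUE because there are 1 knights.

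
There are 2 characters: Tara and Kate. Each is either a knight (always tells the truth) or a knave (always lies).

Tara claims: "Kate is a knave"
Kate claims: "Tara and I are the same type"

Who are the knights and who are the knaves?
Tara is a knight.
Kate is a knave.

Verification:
- Tara (knight) says "Kate is a knave" - this is TRUE because Kate is a knave.
- Kate (knave) says "Tara and I are the same type" - this is FALSE (a lie) because Kate is a knave and Tara is a knight.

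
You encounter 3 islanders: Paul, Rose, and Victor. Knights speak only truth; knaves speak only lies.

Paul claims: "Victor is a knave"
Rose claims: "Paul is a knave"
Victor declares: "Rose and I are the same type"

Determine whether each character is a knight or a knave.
Paul is a knave.
Rose is a knight.
Victor is a knight.

Verification:
- Paul (knave) says "Victor is a knave" - this is FALSE (a lie) because Victor is a knight.
- Rose (knight) says "Paul is a knave" - this is TRUE because Paul is a knave.
- Victor (knight) says "Rose and I are the same type" - this is TRUE because Victor is a knight and Rose is a knight.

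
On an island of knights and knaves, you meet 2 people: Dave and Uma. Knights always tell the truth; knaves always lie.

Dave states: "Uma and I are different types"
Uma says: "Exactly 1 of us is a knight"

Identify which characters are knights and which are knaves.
Dave is a knave.
Uma is a knave.

Verification:
- Dave (knave) says "Uma and I are different types" - this is FALSE (a lie) because Dave is a knave and Uma is a knave.
- Uma (knave) says "Exactly 1 of us is a knight" - this is FALSE (a lie) because there are 0 knights.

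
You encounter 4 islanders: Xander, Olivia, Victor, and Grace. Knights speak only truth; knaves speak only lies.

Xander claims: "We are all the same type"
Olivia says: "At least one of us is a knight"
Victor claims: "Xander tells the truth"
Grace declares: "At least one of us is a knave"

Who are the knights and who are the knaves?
Xander is a knave.
Olivia is a knight.
Victor is a knave.
Grace is a knight.

Verification:
- Xander (knave) says "We are all the same type" - this is FALSE (a lie) because Olivia and Grace are knights and Xander and Victor are knaves.
- Olivia (knight) says "At least one of us is a knight" - this is TRUE because Olivia and Grace are knights.
- Victor (knave) says "Xander tells the truth" - this is FALSE (a lie) because Xander is a knave.
- Grace (knight) says "At least one of us is a knave" - this is TRUE because Xander and Victor are knaves.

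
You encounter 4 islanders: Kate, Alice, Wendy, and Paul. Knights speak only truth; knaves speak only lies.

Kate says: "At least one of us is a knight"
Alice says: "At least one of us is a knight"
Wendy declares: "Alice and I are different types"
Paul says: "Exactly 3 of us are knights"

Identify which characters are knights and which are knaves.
Kate is a knave.
Alice is a knave.
Wendy is a knave.
Paul is a knave.

Verification:
- Kate (knave) says "At least one of us is a knight" - this is FALSE (a lie) because no one is a knight.
- Alice (knave) says "At least one of us is a knight" - this is FALSE (a lie) because no one is a knight.
- Wendy (knave) says "Alice and I are different types" - this is FALSE (a lie) because Wendy is a knave and Alice is a knave.
- Paul (knave) says "Exactly 3 of us are knights" - this is FALSE (a lie) because there are 0 knights.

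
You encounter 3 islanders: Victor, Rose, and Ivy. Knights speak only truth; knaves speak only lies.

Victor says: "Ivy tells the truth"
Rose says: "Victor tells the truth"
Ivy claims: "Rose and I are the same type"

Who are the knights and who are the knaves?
Victor is a knight.
Rose is a knight.
Ivy is a knight.

Verification:
- Victor (knight) says "Ivy tells the truth" - this is TRUE because Ivy is a knight.
- Rose (knight) says "Victor tells the truth" - this is TRUE because Victor is a knight.
- Ivy (knight) says "Rose and I are the same type" - this is TRUE because Ivy is a knight and Rose is a knight.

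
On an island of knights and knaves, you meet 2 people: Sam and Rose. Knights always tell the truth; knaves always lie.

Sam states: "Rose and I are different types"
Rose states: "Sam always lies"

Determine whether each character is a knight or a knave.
Sam is a knight.
Rose is a knave.

Verification:
- Sam (knight) says "Rose and I are different types" - this is TRUE because Sam is a knight and Rose is a knave.
- Rose (knave) says "Sam always lies" - this is FALSE (a lie) because Sam is a knight.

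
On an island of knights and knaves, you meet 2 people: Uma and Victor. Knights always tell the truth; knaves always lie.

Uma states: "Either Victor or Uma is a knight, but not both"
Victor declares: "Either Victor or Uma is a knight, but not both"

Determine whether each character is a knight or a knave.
Uma is a knave.
Victor is a knave.

Verification:
- Uma (knave) says "Either Victor or Uma is a knight, but not both" - this is FALSE (a lie) because Victor is a knave and Uma is a knave.
- Victor (knave) says "Either Victor or Uma is a knight, but not both" - this is FALSE (a lie) because Victor is a knave and Uma is a knave.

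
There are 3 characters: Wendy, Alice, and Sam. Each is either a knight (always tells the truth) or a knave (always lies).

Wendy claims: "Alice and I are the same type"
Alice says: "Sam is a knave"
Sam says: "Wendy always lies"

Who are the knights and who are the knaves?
Wendy is a knight.
Alice is a knight.
Sam is a knave.

Verification:
- Wendy (knight) says "Alice and I are the same type" - this is TRUE because Wendy is a knight and Alice is a knight.
- Alice (knight) says "Sam is a knave" - this is TRUE because Sam is a knave.
- Sam (knave) says "Wendy always lies" - this is FALSE (a lie) because Wendy is a knight.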